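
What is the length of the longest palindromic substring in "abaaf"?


Input: "abaaf"
Checking substrings for palindromes:
  [0:3] "aba" (len 3) => palindrome
  [2:4] "aa" (len 2) => palindrome
Longest palindromic substring: "aba" with length 3

3


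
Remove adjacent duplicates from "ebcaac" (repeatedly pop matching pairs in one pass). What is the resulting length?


Input: ebcaac
Stack-based adjacent duplicate removal:
  Read 'e': push. Stack: e
  Read 'b': push. Stack: eb
  Read 'c': push. Stack: ebc
  Read 'a': push. Stack: ebca
  Read 'a': matches stack top 'a' => pop. Stack: ebc
  Read 'c': matches stack top 'c' => pop. Stack: eb
Final stack: "eb" (length 2)

2


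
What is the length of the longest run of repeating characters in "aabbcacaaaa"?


Input: "aabbcacaaaa"
Scanning for longest run:
  Position 1 ('a'): continues run of 'a', length=2
  Position 2 ('b'): new char, reset run to 1
  Position 3 ('b'): continues run of 'b', length=2
  Position 4 ('c'): new char, reset run to 1
  Position 5 ('a'): new char, reset run to 1
  Position 6 ('c'): new char, reset run to 1
  Position 7 ('a'): new char, reset run to 1
  Position 8 ('a'): continues run of 'a', length=2
  Position 9 ('a'): continues run of 'a', length=3
  Position 10 ('a'): continues run of 'a', length=4
Longest run: 'a' with length 4

4


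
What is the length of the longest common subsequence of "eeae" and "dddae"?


LCS of "eeae" and "dddae"
DP table:
           d    d    d    a    e
      0    0    0    0    0    0
  e   0    0    0    0    0    1
  e   0    0    0    0    0    1
  a   0    0    0    0    1    1
  e   0    0    0    0    1    2
LCS length = dp[4][5] = 2

2


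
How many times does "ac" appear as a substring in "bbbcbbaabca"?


Searching for "ac" in "bbbcbbaabca"
Scanning each position:
  Position 0: "bb" => no
  Position 1: "bb" => no
  Position 2: "bc" => no
  Position 3: "cb" => no
  Position 4: "bb" => no
  Position 5: "ba" => no
  Position 6: "aa" => no
  Position 7: "ab" => no
  Position 8: "bc" => no
  Position 9: "ca" => no
Total occurrences: 0

0


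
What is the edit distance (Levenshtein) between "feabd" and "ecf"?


Computing edit distance: "feabd" -> "ecf"
DP table:
           e    c    f
      0    1    2    3
  f   1    1    2    2
  e   2    1    2    3
  a   3    2    2    3
  b   4    3    3    3
  d   5    4    4    4
Edit distance = dp[5][3] = 4

4


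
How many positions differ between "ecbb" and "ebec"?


Comparing "ecbb" and "ebec" position by position:
  Position 0: 'e' vs 'e' => same
  Position 1: 'c' vs 'b' => DIFFER
  Position 2: 'b' vs 'e' => DIFFER
  Position 3: 'b' vs 'c' => DIFFER
Positions that differ: 3

3


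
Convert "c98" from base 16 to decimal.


Input: "c98" in base 16
Positional expansion:
  Digit 'c' (value 12) x 16^2 = 3072
  Digit '9' (value 9) x 16^1 = 144
  Digit '8' (value 8) x 16^0 = 8
Sum = 3224

3224


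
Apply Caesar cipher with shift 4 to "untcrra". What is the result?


Caesar cipher: shift "untcrra" by 4
  'u' (pos 20) + 4 = pos 24 = 'y'
  'n' (pos 13) + 4 = pos 17 = 'r'
  't' (pos 19) + 4 = pos 23 = 'x'
  'c' (pos 2) + 4 = pos 6 = 'g'
  'r' (pos 17) + 4 = pos 21 = 'v'
  'r' (pos 17) + 4 = pos 21 = 'v'
  'a' (pos 0) + 4 = pos 4 = 'e'
Result: yrxgvve

yrxgvve


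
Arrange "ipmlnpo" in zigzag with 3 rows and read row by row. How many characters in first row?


Zigzag "ipmlnpo" into 3 rows:
Placing characters:
  'i' => row 0
  'p' => row 1
  'm' => row 2
  'l' => row 1
  'n' => row 0
  'p' => row 1
  'o' => row 2
Rows:
  Row 0: "in"
  Row 1: "plp"
  Row 2: "mo"
First row length: 2

2


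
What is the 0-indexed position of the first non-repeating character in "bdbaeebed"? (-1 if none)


Input: bdbaeebed
Character frequencies:
  'a': 1
  'b': 3
  'd': 2
  'e': 3
Scanning left to right for freq == 1:
  Position 0 ('b'): freq=3, skip
  Position 1 ('d'): freq=2, skip
  Position 2 ('b'): freq=3, skip
  Position 3 ('a'): unique! => answer = 3

3


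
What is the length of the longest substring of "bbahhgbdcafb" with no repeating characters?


Input: "bbahhgbdcafb"
Sliding window (track last position of each char):
  Position 0 ('b'): window [0,0] length 1 -- new best
  Position 1 ('b'): repeat (last at 0), move window start to 1
  Position 1 ('b'): window [1,1] length 1
  Position 2 ('a'): window [1,2] length 2 -- new best
  Position 3 ('h'): window [1,3] length 3 -- new best
  Position 4 ('h'): repeat (last at 3), move window start to 4
  Position 4 ('h'): window [4,4] length 1
  Position 5 ('g'): window [4,5] length 2
  Position 6 ('b'): window [4,6] length 3
  Position 7 ('d'): window [4,7] length 4 -- new best
  Position 8 ('c'): window [4,8] length 5 -- new best
  Position 9 ('a'): window [4,9] length 6 -- new best
  Position 10 ('f'): window [4,10] length 7 -- new best
  Position 11 ('b'): repeat (last at 6), move window start to 7
  Position 11 ('b'): window [7,11] length 5
Longest substring with no repeats: "hgbdcaf" with length 7

7


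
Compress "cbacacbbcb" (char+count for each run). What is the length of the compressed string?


Input: cbacacbbcb
Runs:
  'c' x 1 => "c1"
  'b' x 1 => "b1"
  'a' x 1 => "a1"
  'c' x 1 => "c1"
  'a' x 1 => "a1"
  'c' x 1 => "c1"
  'b' x 2 => "b2"
  'c' x 1 => "c1"
  'b' x 1 => "b1"
Compressed: "c1b1a1c1a1c1b2c1b1"
Compressed length: 18

18


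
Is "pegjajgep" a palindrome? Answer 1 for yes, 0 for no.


Input: pegjajgep
Reversed: pegjajgep
  Compare pos 0 ('p') with pos 8 ('p'): match
  Compare pos 1 ('e') with pos 7 ('e'): match
  Compare pos 2 ('g') with pos 6 ('g'): match
  Compare pos 3 ('j') with pos 5 ('j'): match
Result: palindrome

1


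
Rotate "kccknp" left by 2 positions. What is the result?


Input: "kccknp", rotate left by 2
First 2 characters: "kc"
Remaining characters: "cknp"
Concatenate remaining + first: "cknp" + "kc" = "cknpkc"

cknpkc


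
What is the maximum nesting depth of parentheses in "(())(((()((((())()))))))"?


Input: "(())(((()((((())()))))))"
Tracking depth:
  Position 0 '(': depth becomes 1
  Position 1 '(': depth becomes 2
  Position 2 ')': depth becomes 1
  Position 3 ')': depth becomes 0
  Position 4 '(': depth becomes 1
  Position 5 '(': depth becomes 2
  Position 6 '(': depth becomes 3
  Position 7 '(': depth becomes 4
  Position 8 ')': depth becomes 3
  Position 9 '(': depth becomes 4
  Position 10 '(': depth becomes 5
  Position 11 '(': depth becomes 6
  Position 12 '(': depth becomes 7
  Position 13 '(': depth becomes 8
  Position 14 ')': depth becomes 7
  Position 15 ')': depth becomes 6
  Position 16 '(': depth becomes 7
  Position 17 ')': depth becomes 6
  Position 18 ')': depth becomes 5
  Position 19 ')': depth becomes 4
  Position 20 ')': depth becomes 3
  Position 21 ')': depth becomes 2
  Position 22 ')': depth becomes 1
  Position 23 ')': depth becomes 0
Maximum depth reached: 8

8


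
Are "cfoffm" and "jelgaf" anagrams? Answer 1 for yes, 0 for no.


Strings: "cfoffm", "jelgaf"
Sorted first:  cfffmo
Sorted second: aefgjl
Differ at position 0: 'c' vs 'a' => not anagrams

0


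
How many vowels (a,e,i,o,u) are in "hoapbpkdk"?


Input: hoapbpkdk
Checking each character:
  'h' at position 0: consonant
  'o' at position 1: vowel (running total: 1)
  'a' at position 2: vowel (running total: 2)
  'p' at position 3: consonant
  'b' at position 4: consonant
  'p' at position 5: consonant
  'k' at position 6: consonant
  'd' at position 7: consonant
  'k' at position 8: consonant
Total vowels: 2

2


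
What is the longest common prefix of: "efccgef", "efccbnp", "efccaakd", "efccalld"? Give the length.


Words: efccgef, efccbnp, efccaakd, efccalld
  Position 0: all 'e' => match
  Position 1: all 'f' => match
  Position 2: all 'c' => match
  Position 3: all 'c' => match
  Position 4: ('g', 'b', 'a', 'a') => mismatch, stop
LCP = "efcc" (length 4)

4


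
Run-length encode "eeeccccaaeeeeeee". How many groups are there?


Input: eeeccccaaeeeeeee
Scanning for consecutive runs:
  Group 1: 'e' x 3 (positions 0-2)
  Group 2: 'c' x 4 (positions 3-6)
  Group 3: 'a' x 2 (positions 7-8)
  Group 4: 'e' x 7 (positions 9-15)
Total groups: 4

4


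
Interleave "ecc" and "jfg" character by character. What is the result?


Interleaving "ecc" and "jfg":
  Position 0: 'e' from first, 'j' from second => "ej"
  Position 1: 'c' from first, 'f' from second => "cf"
  Position 2: 'c' from first, 'g' from second => "cg"
Result: ejcfcg

ejcfcg


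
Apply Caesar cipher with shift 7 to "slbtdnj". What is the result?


Caesar cipher: shift "slbtdnj" by 7
  's' (pos 18) + 7 = pos 25 = 'z'
  'l' (pos 11) + 7 = pos 18 = 's'
  'b' (pos 1) + 7 = pos 8 = 'i'
  't' (pos 19) + 7 = pos 0 = 'a'
  'd' (pos 3) + 7 = pos 10 = 'k'
  'n' (pos 13) + 7 = pos 20 = 'u'
  'j' (pos 9) + 7 = pos 16 = 'q'
Result: zsiakuq

zsiakuq


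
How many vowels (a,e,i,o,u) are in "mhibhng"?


Input: mhibhng
Checking each character:
  'm' at position 0: consonant
  'h' at position 1: consonant
  'i' at position 2: vowel (running total: 1)
  'b' at position 3: consonant
  'h' at position 4: consonant
  'n' at position 5: consonant
  'g' at position 6: consonant
Total vowels: 1

1


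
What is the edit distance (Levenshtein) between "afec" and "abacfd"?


Computing edit distance: "afec" -> "abacfd"
DP table:
           a    b    a    c    f    d
      0    1    2    3    4    5    6
  a   1    0    1    2    3    4    5
  f   2    1    1    2    3    3    4
  e   3    2    2    2    3    4    4
  c   4    3    3    3    2    3    4
Edit distance = dp[4][6] = 4

4


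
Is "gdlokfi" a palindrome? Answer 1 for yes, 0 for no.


Input: gdlokfi
Reversed: ifkoldg
  Compare pos 0 ('g') with pos 6 ('i'): MISMATCH
  Compare pos 1 ('d') with pos 5 ('f'): MISMATCH
  Compare pos 2 ('l') with pos 4 ('k'): MISMATCH
Result: not a palindrome

0


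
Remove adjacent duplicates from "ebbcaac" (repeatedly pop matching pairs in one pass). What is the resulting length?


Input: ebbcaac
Stack-based adjacent duplicate removal:
  Read 'e': push. Stack: e
  Read 'b': push. Stack: eb
  Read 'b': matches stack top 'b' => pop. Stack: e
  Read 'c': push. Stack: ec
  Read 'a': push. Stack: eca
  Read 'a': matches stack top 'a' => pop. Stack: ec
  Read 'c': matches stack top 'c' => pop. Stack: e
Final stack: "e" (length 1)

1


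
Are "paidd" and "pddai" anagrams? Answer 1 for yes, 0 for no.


Strings: "paidd", "pddai"
Sorted first:  addip
Sorted second: addip
Sorted forms match => anagrams

1


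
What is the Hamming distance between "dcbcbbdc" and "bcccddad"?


Comparing "dcbcbbdc" and "bcccddad" position by position:
  Position 0: 'd' vs 'b' => differ
  Position 1: 'c' vs 'c' => same
  Position 2: 'b' vs 'c' => differ
  Position 3: 'c' vs 'c' => same
  Position 4: 'b' vs 'd' => differ
  Position 5: 'b' vs 'd' => differ
  Position 6: 'd' vs 'a' => differ
  Position 7: 'c' vs 'd' => differ
Total differences (Hamming distance): 6

6


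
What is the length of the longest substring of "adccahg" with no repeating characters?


Input: "adccahg"
Sliding window (track last position of each char):
  Position 0 ('a'): window [0,0] length 1 -- new best
  Position 1 ('d'): window [0,1] length 2 -- new best
  Position 2 ('c'): window [0,2] length 3 -- new best
  Position 3 ('c'): repeat (last at 2), move window start to 3
  Position 3 ('c'): window [3,3] length 1
  Position 4 ('a'): window [3,4] length 2
  Position 5 ('h'): window [3,5] length 3
  Position 6 ('g'): window [3,6] length 4 -- new best
Longest substring with no repeats: "cahg" with length 4

4


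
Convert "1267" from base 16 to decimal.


Input: "1267" in base 16
Positional expansion:
  Digit '1' (value 1) x 16^3 = 4096
  Digit '2' (value 2) x 16^2 = 512
  Digit '6' (value 6) x 16^1 = 96
  Digit '7' (value 7) x 16^0 = 7
Sum = 4711

4711


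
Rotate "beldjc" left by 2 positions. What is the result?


Input: "beldjc", rotate left by 2
First 2 characters: "be"
Remaining characters: "ldjc"
Concatenate remaining + first: "ldjc" + "be" = "ldjcbe"

ldjcbe


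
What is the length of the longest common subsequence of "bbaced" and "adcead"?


LCS of "bbaced" and "adcead"
DP table:
           a    d    c    e    a    d
      0    0    0    0    0    0    0
  b   0    0    0    0    0    0    0
  b   0    0    0    0    0    0    0
  a   0    1    1    1    1    1    1
  c   0    1    1    2    2    2    2
  e   0    1    1    2    3    3    3
  d   0    1    2    2    3    3    4
LCS length = dp[6][6] = 4

4


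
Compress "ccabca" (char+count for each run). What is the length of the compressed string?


Input: ccabca
Runs:
  'c' x 2 => "c2"
  'a' x 1 => "a1"
  'b' x 1 => "b1"
  'c' x 1 => "c1"
  'a' x 1 => "a1"
Compressed: "c2a1b1c1a1"
Compressed length: 10

10


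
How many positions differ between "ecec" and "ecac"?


Comparing "ecec" and "ecac" position by position:
  Position 0: 'e' vs 'e' => same
  Position 1: 'c' vs 'c' => same
  Position 2: 'e' vs 'a' => DIFFER
  Position 3: 'c' vs 'c' => same
Positions that differ: 1

1


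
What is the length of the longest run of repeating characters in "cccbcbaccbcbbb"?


Input: "cccbcbaccbcbbb"
Scanning for longest run:
  Position 1 ('c'): continues run of 'c', length=2
  Position 2 ('c'): continues run of 'c', length=3
  Position 3 ('b'): new char, reset run to 1
  Position 4 ('c'): new char, reset run to 1
  Position 5 ('b'): new char, reset run to 1
  Position 6 ('a'): new char, reset run to 1
  Position 7 ('c'): new char, reset run to 1
  Position 8 ('c'): continues run of 'c', length=2
  Position 9 ('b'): new char, reset run to 1
  Position 10 ('c'): new char, reset run to 1
  Position 11 ('b'): new char, reset run to 1
  Position 12 ('b'): continues run of 'b', length=2
  Position 13 ('b'): continues run of 'b', length=3
Longest run: 'c' with length 3

3


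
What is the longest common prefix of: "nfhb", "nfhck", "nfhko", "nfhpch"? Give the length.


Words: nfhb, nfhck, nfhko, nfhpch
  Position 0: all 'n' => match
  Position 1: all 'f' => match
  Position 2: all 'h' => match
  Position 3: ('b', 'c', 'k', 'p') => mismatch, stop
LCP = "nfh" (length 3)

3


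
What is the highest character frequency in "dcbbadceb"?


Input: dcbbadceb
Character counts:
  'a': 1
  'b': 3
  'c': 2
  'd': 2
  'e': 1
Maximum frequency: 3

3


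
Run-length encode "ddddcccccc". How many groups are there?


Input: ddddcccccc
Scanning for consecutive runs:
  Group 1: 'd' x 4 (positions 0-3)
  Group 2: 'c' x 6 (positions 4-9)
Total groups: 2

2


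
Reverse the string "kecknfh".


Input: kecknfh
Reading characters right to left:
  Position 6: 'h'
  Position 5: 'f'
  Position 4: 'n'
  Position 3: 'k'
  Position 2: 'c'
  Position 1: 'e'
  Position 0: 'k'
Reversed: hfnkcek

hfnkcek


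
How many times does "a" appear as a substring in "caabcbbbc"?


Searching for "a" in "caabcbbbc"
Scanning each position:
  Position 0: "c" => no
  Position 1: "a" => MATCH
  Position 2: "a" => MATCH
  Position 3: "b" => no
  Position 4: "c" => no
  Position 5: "b" => no
  Position 6: "b" => no
  Position 7: "b" => no
  Position 8: "c" => no
Total occurrences: 2

2


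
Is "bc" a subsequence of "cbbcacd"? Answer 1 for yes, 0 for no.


Check if "bc" is a subsequence of "cbbcacd"
Greedy scan:
  Position 0 ('c'): no match needed
  Position 1 ('b'): matches sub[0] = 'b'
  Position 2 ('b'): no match needed
  Position 3 ('c'): matches sub[1] = 'c'
  Position 4 ('a'): no match needed
  Position 5 ('c'): no match needed
  Position 6 ('d'): no match needed
All 2 characters matched => is a subsequence

1


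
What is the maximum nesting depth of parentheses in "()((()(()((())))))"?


Input: "()((()(()((())))))"
Tracking depth:
  Position 0 '(': depth becomes 1
  Position 1 ')': depth becomes 0
  Position 2 '(': depth becomes 1
  Position 3 '(': depth becomes 2
  Position 4 '(': depth becomes 3
  Position 5 ')': depth becomes 2
  Position 6 '(': depth becomes 3
  Position 7 '(': depth becomes 4
  Position 8 ')': depth becomes 3
  Position 9 '(': depth becomes 4
  Position 10 '(': depth becomes 5
  Position 11 '(': depth becomes 6
  Position 12 ')': depth becomes 5
  Position 13 ')': depth becomes 4
  Position 14 ')': depth becomes 3
  Position 15 ')': depth becomes 2
  Position 16 ')': depth becomes 1
  Position 17 ')': depth becomes 0
Maximum depth reached: 6

6


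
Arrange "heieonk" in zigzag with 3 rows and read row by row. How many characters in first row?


Zigzag "heieonk" into 3 rows:
Placing characters:
  'h' => row 0
  'e' => row 1
  'i' => row 2
  'e' => row 1
  'o' => row 0
  'n' => row 1
  'k' => row 2
Rows:
  Row 0: "ho"
  Row 1: "een"
  Row 2: "ik"
First row length: 2

2


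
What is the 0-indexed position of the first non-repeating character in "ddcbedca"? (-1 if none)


Input: ddcbedca
Character frequencies:
  'a': 1
  'b': 1
  'c': 2
  'd': 3
  'e': 1
Scanning left to right for freq == 1:
  Position 0 ('d'): freq=3, skip
  Position 1 ('d'): freq=3, skip
  Position 2 ('c'): freq=2, skip
  Position 3 ('b'): unique! => answer = 3

3


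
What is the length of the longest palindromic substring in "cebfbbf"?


Input: "cebfbbf"
Checking substrings for palindromes:
  [3:7] "fbbf" (len 4) => palindrome
  [2:5] "bfb" (len 3) => palindrome
  [4:6] "bb" (len 2) => palindrome
Longest palindromic substring: "fbbf" with length 4

4


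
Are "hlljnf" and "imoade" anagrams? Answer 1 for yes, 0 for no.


Strings: "hlljnf", "imoade"
Sorted first:  fhjlln
Sorted second: adeimo
Differ at position 0: 'f' vs 'a' => not anagrams

0


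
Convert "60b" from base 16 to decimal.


Input: "60b" in base 16
Positional expansion:
  Digit '6' (value 6) x 16^2 = 1536
  Digit '0' (value 0) x 16^1 = 0
  Digit 'b' (value 11) x 16^0 = 11
Sum = 1547

1547


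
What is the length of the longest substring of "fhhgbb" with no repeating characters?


Input: "fhhgbb"
Sliding window (track last position of each char):
  Position 0 ('f'): window [0,0] length 1 -- new best
  Position 1 ('h'): window [0,1] length 2 -- new best
  Position 2 ('h'): repeat (last at 1), move window start to 2
  Position 2 ('h'): window [2,2] length 1
  Position 3 ('g'): window [2,3] length 2
  Position 4 ('b'): window [2,4] length 3 -- new best
  Position 5 ('b'): repeat (last at 4), move window start to 5
  Position 5 ('b'): window [5,5] length 1
Longest substring with no repeats: "hgb" with length 3

3


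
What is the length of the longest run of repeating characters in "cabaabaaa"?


Input: "cabaabaaa"
Scanning for longest run:
  Position 1 ('a'): new char, reset run to 1
  Position 2 ('b'): new char, reset run to 1
  Position 3 ('a'): new char, reset run to 1
  Position 4 ('a'): continues run of 'a', length=2
  Position 5 ('b'): new char, reset run to 1
  Position 6 ('a'): new char, reset run to 1
  Position 7 ('a'): continues run of 'a', length=2
  Position 8 ('a'): continues run of 'a', length=3
Longest run: 'a' with length 3

3


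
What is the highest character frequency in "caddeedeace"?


Input: caddeedeace
Character counts:
  'a': 2
  'c': 2
  'd': 3
  'e': 4
Maximum frequency: 4

4


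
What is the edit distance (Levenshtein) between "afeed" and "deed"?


Computing edit distance: "afeed" -> "deed"
DP table:
           d    e    e    d
      0    1    2    3    4
  a   1    1    2    3    4
  f   2    2    2    3    4
  e   3    3    2    2    3
  e   4    4    3    2    3
  d   5    4    4    3    2
Edit distance = dp[5][4] = 2

2


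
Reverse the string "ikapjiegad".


Input: ikapjiegad
Reading characters right to left:
  Position 9: 'd'
  Position 8: 'a'
  Position 7: 'g'
  Position 6: 'e'
  Position 5: 'i'
  Position 4: 'j'
  Position 3: 'p'
  Position 2: 'a'
  Position 1: 'k'
  Position 0: 'i'
Reversed: dageijpaki

dageijpaki


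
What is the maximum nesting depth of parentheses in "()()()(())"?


Input: "()()()(())"
Tracking depth:
  Position 0 '(': depth becomes 1
  Position 1 ')': depth becomes 0
  Position 2 '(': depth becomes 1
  Position 3 ')': depth becomes 0
  Position 4 '(': depth becomes 1
  Position 5 ')': depth becomes 0
  Position 6 '(': depth becomes 1
  Position 7 '(': depth becomes 2
  Position 8 ')': depth becomes 1
  Position 9 ')': depth becomes 0
Maximum depth reached: 2

2


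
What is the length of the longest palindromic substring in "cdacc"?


Input: "cdacc"
Checking substrings for palindromes:
  [3:5] "cc" (len 2) => palindrome
Longest palindromic substring: "cc" with length 2

2


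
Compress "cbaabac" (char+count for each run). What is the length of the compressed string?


Input: cbaabac
Runs:
  'c' x 1 => "c1"
  'b' x 1 => "b1"
  'a' x 2 => "a2"
  'b' x 1 => "b1"
  'a' x 1 => "a1"
  'c' x 1 => "c1"
Compressed: "c1b1a2b1a1c1"
Compressed length: 12

12


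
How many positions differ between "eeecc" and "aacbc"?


Comparing "eeecc" and "aacbc" position by position:
  Position 0: 'e' vs 'a' => DIFFER
  Position 1: 'e' vs 'a' => DIFFER
  Position 2: 'e' vs 'c' => DIFFER
  Position 3: 'c' vs 'b' => DIFFER
  Position 4: 'c' vs 'c' => same
Positions that differ: 4

4


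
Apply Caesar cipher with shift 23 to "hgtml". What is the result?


Caesar cipher: shift "hgtml" by 23
  'h' (pos 7) + 23 = pos 4 = 'e'
  'g' (pos 6) + 23 = pos 3 = 'd'
  't' (pos 19) + 23 = pos 16 = 'q'
  'm' (pos 12) + 23 = pos 9 = 'j'
  'l' (pos 11) + 23 = pos 8 = 'i'
Result: edqji

edqji


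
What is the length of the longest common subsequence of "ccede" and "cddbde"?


LCS of "ccede" and "cddbde"
DP table:
           c    d    d    b    d    e
      0    0    0    0    0    0    0
  c   0    1    1    1    1    1    1
  c   0    1    1    1    1    1    1
  e   0    1    1    1    1    1    2
  d   0    1    2    2    2    2    2
  e   0    1    2    2    2    2    3
LCS length = dp[5][6] = 3

3


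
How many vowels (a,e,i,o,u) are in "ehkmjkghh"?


Input: ehkmjkghh
Checking each character:
  'e' at position 0: vowel (running total: 1)
  'h' at position 1: consonant
  'k' at position 2: consonant
  'm' at position 3: consonant
  'j' at position 4: consonant
  'k' at position 5: consonant
  'g' at position 6: consonant
  'h' at position 7: consonant
  'h' at position 8: consonant
Total vowels: 1

1


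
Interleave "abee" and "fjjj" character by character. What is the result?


Interleaving "abee" and "fjjj":
  Position 0: 'a' from first, 'f' from second => "af"
  Position 1: 'b' from first, 'j' from second => "bj"
  Position 2: 'e' from first, 'j' from second => "ej"
  Position 3: 'e' from first, 'j' from second => "ej"
Result: afbjejej

afbjejej


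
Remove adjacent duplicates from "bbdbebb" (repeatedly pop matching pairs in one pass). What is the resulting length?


Input: bbdbebb
Stack-based adjacent duplicate removal:
  Read 'b': push. Stack: b
  Read 'b': matches stack top 'b' => pop. Stack: (empty)
  Read 'd': push. Stack: d
  Read 'b': push. Stack: db
  Read 'e': push. Stack: dbe
  Read 'b': push. Stack: dbeb
  Read 'b': matches stack top 'b' => pop. Stack: dbe
Final stack: "dbe" (length 3)

3


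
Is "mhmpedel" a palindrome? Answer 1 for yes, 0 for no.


Input: mhmpedel
Reversed: ledepmhm
  Compare pos 0 ('m') with pos 7 ('l'): MISMATCH
  Compare pos 1 ('h') with pos 6 ('e'): MISMATCH
  Compare pos 2 ('m') with pos 5 ('d'): MISMATCH
  Compare pos 3 ('p') with pos 4 ('e'): MISMATCH
Result: not a palindrome

0


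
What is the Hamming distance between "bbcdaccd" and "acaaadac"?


Comparing "bbcdaccd" and "acaaadac" position by position:
  Position 0: 'b' vs 'a' => differ
  Position 1: 'b' vs 'c' => differ
  Position 2: 'c' vs 'a' => differ
  Position 3: 'd' vs 'a' => differ
  Position 4: 'a' vs 'a' => same
  Position 5: 'c' vs 'd' => differ
  Position 6: 'c' vs 'a' => differ
  Position 7: 'd' vs 'c' => differ
Total differences (Hamming distance): 7

7


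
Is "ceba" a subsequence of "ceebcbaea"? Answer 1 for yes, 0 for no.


Check if "ceba" is a subsequence of "ceebcbaea"
Greedy scan:
  Position 0 ('c'): matches sub[0] = 'c'
  Position 1 ('e'): matches sub[1] = 'e'
  Position 2 ('e'): no match needed
  Position 3 ('b'): matches sub[2] = 'b'
  Position 4 ('c'): no match needed
  Position 5 ('b'): no match needed
  Position 6 ('a'): matches sub[3] = 'a'
  Position 7 ('e'): no match needed
  Position 8 ('a'): no match needed
All 4 characters matched => is a subsequence

1


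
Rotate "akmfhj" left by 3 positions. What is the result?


Input: "akmfhj", rotate left by 3
First 3 characters: "akm"
Remaining characters: "fhj"
Concatenate remaining + first: "fhj" + "akm" = "fhjakm"

fhjakm


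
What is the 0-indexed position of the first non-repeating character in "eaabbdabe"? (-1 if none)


Input: eaabbdabe
Character frequencies:
  'a': 3
  'b': 3
  'd': 1
  'e': 2
Scanning left to right for freq == 1:
  Position 0 ('e'): freq=2, skip
  Position 1 ('a'): freq=3, skip
  Position 2 ('a'): freq=3, skip
  Position 3 ('b'): freq=3, skip
  Position 4 ('b'): freq=3, skip
  Position 5 ('d'): unique! => answer = 5

5


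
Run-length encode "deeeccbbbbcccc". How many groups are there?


Input: deeeccbbbbcccc
Scanning for consecutive runs:
  Group 1: 'd' x 1 (positions 0-0)
  Group 2: 'e' x 3 (positions 1-3)
  Group 3: 'c' x 2 (positions 4-5)
  Group 4: 'b' x 4 (positions 6-9)
  Group 5: 'c' x 4 (positions 10-13)
Total groups: 5

5


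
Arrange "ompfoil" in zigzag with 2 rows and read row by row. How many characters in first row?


Zigzag "ompfoil" into 2 rows:
Placing characters:
  'o' => row 0
  'm' => row 1
  'p' => row 0
  'f' => row 1
  'o' => row 0
  'i' => row 1
  'l' => row 0
Rows:
  Row 0: "opol"
  Row 1: "mfi"
First row length: 4

4


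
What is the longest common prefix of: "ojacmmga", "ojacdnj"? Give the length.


Words: ojacmmga, ojacdnj
  Position 0: all 'o' => match
  Position 1: all 'j' => match
  Position 2: all 'a' => match
  Position 3: all 'c' => match
  Position 4: ('m', 'd') => mismatch, stop
LCP = "ojac" (length 4)

4


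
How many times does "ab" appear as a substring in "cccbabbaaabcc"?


Searching for "ab" in "cccbabbaaabcc"
Scanning each position:
  Position 0: "cc" => no
  Position 1: "cc" => no
  Position 2: "cb" => no
  Position 3: "ba" => no
  Position 4: "ab" => MATCH
  Position 5: "bb" => no
  Position 6: "ba" => no
  Position 7: "aa" => no
  Position 8: "aa" => no
  Position 9: "ab" => MATCH
  Position 10: "bc" => no
  Position 11: "cc" => no
Total occurrences: 2

2


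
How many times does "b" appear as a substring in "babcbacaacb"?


Searching for "b" in "babcbacaacb"
Scanning each position:
  Position 0: "b" => MATCH
  Position 1: "a" => no
  Position 2: "b" => MATCH
  Position 3: "c" => no
  Position 4: "b" => MATCH
  Position 5: "a" => no
  Position 6: "c" => no
  Position 7: "a" => no
  Position 8: "a" => no
  Position 9: "c" => no
  Position 10: "b" => MATCH
Total occurrences: 4

4


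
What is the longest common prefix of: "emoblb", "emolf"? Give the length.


Words: emoblb, emolf
  Position 0: all 'e' => match
  Position 1: all 'm' => match
  Position 2: all 'o' => match
  Position 3: ('b', 'l') => mismatch, stop
LCP = "emo" (length 3)

3


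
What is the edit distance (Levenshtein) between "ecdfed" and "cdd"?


Computing edit distance: "ecdfed" -> "cdd"
DP table:
           c    d    d
      0    1    2    3
  e   1    1    2    3
  c   2    1    2    3
  d   3    2    1    2
  f   4    3    2    2
  e   5    4    3    3
  d   6    5    4    3
Edit distance = dp[6][3] = 3

3


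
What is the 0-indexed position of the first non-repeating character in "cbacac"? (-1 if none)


Input: cbacac
Character frequencies:
  'a': 2
  'b': 1
  'c': 3
Scanning left to right for freq == 1:
  Position 0 ('c'): freq=3, skip
  Position 1 ('b'): unique! => answer = 1

1


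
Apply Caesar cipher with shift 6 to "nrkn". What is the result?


Caesar cipher: shift "nrkn" by 6
  'n' (pos 13) + 6 = pos 19 = 't'
  'r' (pos 17) + 6 = pos 23 = 'x'
  'k' (pos 10) + 6 = pos 16 = 'q'
  'n' (pos 13) + 6 = pos 19 = 't'
Result: txqt

txqt


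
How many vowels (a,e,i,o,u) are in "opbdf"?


Input: opbdf
Checking each character:
  'o' at position 0: vowel (running total: 1)
  'p' at position 1: consonant
  'b' at position 2: consonant
  'd' at position 3: consonant
  'f' at position 4: consonant
Total vowels: 1

1


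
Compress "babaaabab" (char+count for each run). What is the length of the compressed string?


Input: babaaabab
Runs:
  'b' x 1 => "b1"
  'a' x 1 => "a1"
  'b' x 1 => "b1"
  'a' x 3 => "a3"
  'b' x 1 => "b1"
  'a' x 1 => "a1"
  'b' x 1 => "b1"
Compressed: "b1a1b1a3b1a1b1"
Compressed length: 14

14


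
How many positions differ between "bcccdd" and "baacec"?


Comparing "bcccdd" and "baacec" position by position:
  Position 0: 'b' vs 'b' => same
  Position 1: 'c' vs 'a' => DIFFER
  Position 2: 'c' vs 'a' => DIFFER
  Position 3: 'c' vs 'c' => same
  Position 4: 'd' vs 'e' => DIFFER
  Position 5: 'd' vs 'c' => DIFFER
Positions that differ: 4

4


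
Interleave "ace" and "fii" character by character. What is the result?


Interleaving "ace" and "fii":
  Position 0: 'a' from first, 'f' from second => "af"
  Position 1: 'c' from first, 'i' from second => "ci"
  Position 2: 'e' from first, 'i' from second => "ei"
Result: afciei

afciei


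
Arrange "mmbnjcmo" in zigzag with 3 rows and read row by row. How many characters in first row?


Zigzag "mmbnjcmo" into 3 rows:
Placing characters:
  'm' => row 0
  'm' => row 1
  'b' => row 2
  'n' => row 1
  'j' => row 0
  'c' => row 1
  'm' => row 2
  'o' => row 1
Rows:
  Row 0: "mj"
  Row 1: "mnco"
  Row 2: "bm"
First row length: 2

2


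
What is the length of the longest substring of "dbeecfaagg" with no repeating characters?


Input: "dbeecfaagg"
Sliding window (track last position of each char):
  Position 0 ('d'): window [0,0] length 1 -- new best
  Position 1 ('b'): window [0,1] length 2 -- new best
  Position 2 ('e'): window [0,2] length 3 -- new best
  Position 3 ('e'): repeat (last at 2), move window start to 3
  Position 3 ('e'): window [3,3] length 1
  Position 4 ('c'): window [3,4] length 2
  Position 5 ('f'): window [3,5] length 3
  Position 6 ('a'): window [3,6] length 4 -- new best
  Position 7 ('a'): repeat (last at 6), move window start to 7
  Position 7 ('a'): window [7,7] length 1
  Position 8 ('g'): window [7,8] length 2
  Position 9 ('g'): repeat (last at 8), move window start to 9
  Position 9 ('g'): window [9,9] length 1
Longest substring with no repeats: "ecfa" with length 4

4


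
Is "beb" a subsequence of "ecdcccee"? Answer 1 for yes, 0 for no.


Check if "beb" is a subsequence of "ecdcccee"
Greedy scan:
  Position 0 ('e'): no match needed
  Position 1 ('c'): no match needed
  Position 2 ('d'): no match needed
  Position 3 ('c'): no match needed
  Position 4 ('c'): no match needed
  Position 5 ('c'): no match needed
  Position 6 ('e'): no match needed
  Position 7 ('e'): no match needed
Only matched 0/3 characters => not a subsequence

0


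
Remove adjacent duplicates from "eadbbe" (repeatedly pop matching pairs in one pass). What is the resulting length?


Input: eadbbe
Stack-based adjacent duplicate removal:
  Read 'e': push. Stack: e
  Read 'a': push. Stack: ea
  Read 'd': push. Stack: ead
  Read 'b': push. Stack: eadb
  Read 'b': matches stack top 'b' => pop. Stack: ead
  Read 'e': push. Stack: eade
Final stack: "eade" (length 4)

4


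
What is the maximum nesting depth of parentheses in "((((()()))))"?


Input: "((((()()))))"
Tracking depth:
  Position 0 '(': depth becomes 1
  Position 1 '(': depth becomes 2
  Position 2 '(': depth becomes 3
  Position 3 '(': depth becomes 4
  Position 4 '(': depth becomes 5
  Position 5 ')': depth becomes 4
  Position 6 '(': depth becomes 5
  Position 7 ')': depth becomes 4
  Position 8 ')': depth becomes 3
  Position 9 ')': depth becomes 2
  Position 10 ')': depth becomes 1
  Position 11 ')': depth becomes 0
Maximum depth reached: 5

5


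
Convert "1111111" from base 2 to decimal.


Input: "1111111" in base 2
Positional expansion:
  Digit '1' (value 1) x 2^6 = 64
  Digit '1' (value 1) x 2^5 = 32
  Digit '1' (value 1) x 2^4 = 16
  Digit '1' (value 1) x 2^3 = 8
  Digit '1' (value 1) x 2^2 = 4
  Digit '1' (value 1) x 2^1 = 2
  Digit '1' (value 1) x 2^0 = 1
Sum = 127

127


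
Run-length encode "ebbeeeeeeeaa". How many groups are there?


Input: ebbeeeeeeeaa
Scanning for consecutive runs:
  Group 1: 'e' x 1 (positions 0-0)
  Group 2: 'b' x 2 (positions 1-2)
  Group 3: 'e' x 7 (positions 3-9)
  Group 4: 'a' x 2 (positions 10-11)
Total groups: 4

4


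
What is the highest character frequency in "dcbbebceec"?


Input: dcbbebceec
Character counts:
  'b': 3
  'c': 3
  'd': 1
  'e': 3
Maximum frequency: 3

3


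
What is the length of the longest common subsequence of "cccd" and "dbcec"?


LCS of "cccd" and "dbcec"
DP table:
           d    b    c    e    c
      0    0    0    0    0    0
  c   0    0    0    1    1    1
  c   0    0    0    1    1    2
  c   0    0    0    1    1    2
  d   0    1    1    1    1    2
LCS length = dp[4][5] = 2

2


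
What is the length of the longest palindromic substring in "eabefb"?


Input: "eabefb"
Checking substrings for palindromes:
  No multi-char palindromic substrings found
Longest palindromic substring: "e" with length 1

1


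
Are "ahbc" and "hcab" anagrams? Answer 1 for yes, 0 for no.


Strings: "ahbc", "hcab"
Sorted first:  abch
Sorted second: abch
Sorted forms match => anagrams

1


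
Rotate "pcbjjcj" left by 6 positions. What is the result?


Input: "pcbjjcj", rotate left by 6
First 6 characters: "pcbjjc"
Remaining characters: "j"
Concatenate remaining + first: "j" + "pcbjjc" = "jpcbjjc"

jpcbjjc


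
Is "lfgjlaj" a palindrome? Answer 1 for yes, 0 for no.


Input: lfgjlaj
Reversed: jaljgfl
  Compare pos 0 ('l') with pos 6 ('j'): MISMATCH
  Compare pos 1 ('f') with pos 5 ('a'): MISMATCH
  Compare pos 2 ('g') with pos 4 ('l'): MISMATCH
Result: not a palindrome

0


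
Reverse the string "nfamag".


Input: nfamag
Reading characters right to left:
  Position 5: 'g'
  Position 4: 'a'
  Position 3: 'm'
  Position 2: 'a'
  Position 1: 'f'
  Position 0: 'n'
Reversed: gamafn

gamafn


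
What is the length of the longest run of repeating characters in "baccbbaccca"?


Input: "baccbbaccca"
Scanning for longest run:
  Position 1 ('a'): new char, reset run to 1
  Position 2 ('c'): new char, reset run to 1
  Position 3 ('c'): continues run of 'c', length=2
  Position 4 ('b'): new char, reset run to 1
  Position 5 ('b'): continues run of 'b', length=2
  Position 6 ('a'): new char, reset run to 1
  Position 7 ('c'): new char, reset run to 1
  Position 8 ('c'): continues run of 'c', length=2
  Position 9 ('c'): continues run of 'c', length=3
  Position 10 ('a'): new char, reset run to 1
Longest run: 'c' with length 3

3


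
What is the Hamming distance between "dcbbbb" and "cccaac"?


Comparing "dcbbbb" and "cccaac" position by position:
  Position 0: 'd' vs 'c' => differ
  Position 1: 'c' vs 'c' => same
  Position 2: 'b' vs 'c' => differ
  Position 3: 'b' vs 'a' => differ
  Position 4: 'b' vs 'a' => differ
  Position 5: 'b' vs 'c' => differ
Total differences (Hamming distance): 5

5


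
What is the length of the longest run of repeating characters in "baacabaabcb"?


Input: "baacabaabcb"
Scanning for longest run:
  Position 1 ('a'): new char, reset run to 1
  Position 2 ('a'): continues run of 'a', length=2
  Position 3 ('c'): new char, reset run to 1
  Position 4 ('a'): new char, reset run to 1
  Position 5 ('b'): new char, reset run to 1
  Position 6 ('a'): new char, reset run to 1
  Position 7 ('a'): continues run of 'a', length=2
  Position 8 ('b'): new char, reset run to 1
  Position 9 ('c'): new char, reset run to 1
  Position 10 ('b'): new char, reset run to 1
Longest run: 'a' with length 2

2


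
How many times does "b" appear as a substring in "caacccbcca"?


Searching for "b" in "caacccbcca"
Scanning each position:
  Position 0: "c" => no
  Position 1: "a" => no
  Position 2: "a" => no
  Position 3: "c" => no
  Position 4: "c" => no
  Position 5: "c" => no
  Position 6: "b" => MATCH
  Position 7: "c" => no
  Position 8: "c" => no
  Position 9: "a" => no
Total occurrences: 1

1


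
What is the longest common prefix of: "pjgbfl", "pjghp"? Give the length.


Words: pjgbfl, pjghp
  Position 0: all 'p' => match
  Position 1: all 'j' => match
  Position 2: all 'g' => match
  Position 3: ('b', 'h') => mismatch, stop
LCP = "pjg" (length 3)

3


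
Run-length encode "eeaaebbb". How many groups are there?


Input: eeaaebbb
Scanning for consecutive runs:
  Group 1: 'e' x 2 (positions 0-1)
  Group 2: 'a' x 2 (positions 2-3)
  Group 3: 'e' x 1 (positions 4-4)
  Group 4: 'b' x 3 (positions 5-7)
Total groups: 4

4


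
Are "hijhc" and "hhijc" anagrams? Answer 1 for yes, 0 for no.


Strings: "hijhc", "hhijc"
Sorted first:  chhij
Sorted second: chhij
Sorted forms match => anagrams

1


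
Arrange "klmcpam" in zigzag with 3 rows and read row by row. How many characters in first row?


Zigzag "klmcpam" into 3 rows:
Placing characters:
  'k' => row 0
  'l' => row 1
  'm' => row 2
  'c' => row 1
  'p' => row 0
  'a' => row 1
  'm' => row 2
Rows:
  Row 0: "kp"
  Row 1: "lca"
  Row 2: "mm"
First row length: 2

2


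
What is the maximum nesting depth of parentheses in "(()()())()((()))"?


Input: "(()()())()((()))"
Tracking depth:
  Position 0 '(': depth becomes 1
  Position 1 '(': depth becomes 2
  Position 2 ')': depth becomes 1
  Position 3 '(': depth becomes 2
  Position 4 ')': depth becomes 1
  Position 5 '(': depth becomes 2
  Position 6 ')': depth becomes 1
  Position 7 ')': depth becomes 0
  Position 8 '(': depth becomes 1
  Position 9 ')': depth becomes 0
  Position 10 '(': depth becomes 1
  Position 11 '(': depth becomes 2
  Position 12 '(': depth becomes 3
  Position 13 ')': depth becomes 2
  Position 14 ')': depth becomes 1
  Position 15 ')': depth becomes 0
Maximum depth reached: 3

3


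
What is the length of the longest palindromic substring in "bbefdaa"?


Input: "bbefdaa"
Checking substrings for palindromes:
  [0:2] "bb" (len 2) => palindrome
  [5:7] "aa" (len 2) => palindrome
Longest palindromic substring: "bb" with length 2

2


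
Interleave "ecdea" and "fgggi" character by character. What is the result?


Interleaving "ecdea" and "fgggi":
  Position 0: 'e' from first, 'f' from second => "ef"
  Position 1: 'c' from first, 'g' from second => "cg"
  Position 2: 'd' from first, 'g' from second => "dg"
  Position 3: 'e' from first, 'g' from second => "eg"
  Position 4: 'a' from first, 'i' from second => "ai"
Result: efcgdgegai

efcgdgegai


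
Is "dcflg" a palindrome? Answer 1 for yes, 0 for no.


Input: dcflg
Reversed: glfcd
  Compare pos 0 ('d') with pos 4 ('g'): MISMATCH
  Compare pos 1 ('c') with pos 3 ('l'): MISMATCH
Result: not a palindrome

0


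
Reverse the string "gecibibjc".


Input: gecibibjc
Reading characters right to left:
  Position 8: 'c'
  Position 7: 'j'
  Position 6: 'b'
  Position 5: 'i'
  Position 4: 'b'
  Position 3: 'i'
  Position 2: 'c'
  Position 1: 'e'
  Position 0: 'g'
Reversed: cjbibiceg

cjbibiceg


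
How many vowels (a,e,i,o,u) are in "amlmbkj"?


Input: amlmbkj
Checking each character:
  'a' at position 0: vowel (running total: 1)
  'm' at position 1: consonant
  'l' at position 2: consonant
  'm' at position 3: consonant
  'b' at position 4: consonant
  'k' at position 5: consonant
  'j' at position 6: consonant
Total vowels: 1

1


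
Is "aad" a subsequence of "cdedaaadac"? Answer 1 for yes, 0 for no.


Check if "aad" is a subsequence of "cdedaaadac"
Greedy scan:
  Position 0 ('c'): no match needed
  Position 1 ('d'): no match needed
  Position 2 ('e'): no match needed
  Position 3 ('d'): no match needed
  Position 4 ('a'): matches sub[0] = 'a'
  Position 5 ('a'): matches sub[1] = 'a'
  Position 6 ('a'): no match needed
  Position 7 ('d'): matches sub[2] = 'd'
  Position 8 ('a'): no match needed
  Position 9 ('c'): no match needed
All 3 characters matched => is a subsequence

1
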